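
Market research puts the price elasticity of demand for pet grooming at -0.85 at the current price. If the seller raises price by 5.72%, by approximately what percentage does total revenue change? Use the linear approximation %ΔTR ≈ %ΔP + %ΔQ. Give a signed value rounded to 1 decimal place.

+0.9%

%ΔQ ≈ Ed × %ΔP = (-0.85) × (+5.72%) = -4.8620%
%ΔTR ≈ %ΔP + %ΔQ = (+5.72%) + (-4.8620%) = +0.8580%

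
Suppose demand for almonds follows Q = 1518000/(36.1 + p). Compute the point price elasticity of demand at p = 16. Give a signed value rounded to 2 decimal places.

dQ/dp = −1518000/(36.1 + p)² = -559.238. At p = 16, Q = 29136.3.
Ed = (dQ/dp)·(p/Q) = (-559.238) × (16/29136.3) = -0.3071…

-0.31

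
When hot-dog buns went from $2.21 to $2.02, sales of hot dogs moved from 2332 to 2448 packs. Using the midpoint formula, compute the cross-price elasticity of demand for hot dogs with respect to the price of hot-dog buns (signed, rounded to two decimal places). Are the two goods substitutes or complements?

%ΔQ_{hot dogs} = (2448 − 2332)/avg = 116/2390 = 0.048535…
%ΔP_{hot-dog buns} = (2.02 − 2.21)/avg = -0.19/2.115 = -0.089834…
E_cross = (116/2390) / (-0.19/2.115) = -0.5402…
E_cross < 0 ⇒ the goods are complements.

-0.54; complements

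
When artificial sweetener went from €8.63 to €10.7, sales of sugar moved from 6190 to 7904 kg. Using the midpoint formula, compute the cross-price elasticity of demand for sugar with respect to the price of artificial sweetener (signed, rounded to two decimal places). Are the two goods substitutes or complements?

%ΔQ_{sugar} = (7904 − 6190)/avg = 1714/7047 = 0.243224…
%ΔP_{artificial sweetener} = (10.7 − 8.63)/avg = 2.07/9.665 = 0.214174…
E_cross = (1714/7047) / (2.07/9.665) = 1.1356…
E_cross > 0 ⇒ the goods are substitutes.

1.14; substitutes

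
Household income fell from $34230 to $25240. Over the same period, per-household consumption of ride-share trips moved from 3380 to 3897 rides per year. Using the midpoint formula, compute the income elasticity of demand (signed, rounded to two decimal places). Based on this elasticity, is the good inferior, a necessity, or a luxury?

-0.47; inferior

%ΔQ = (3897 − 3380)/[( 3380 + 3897)/2] = 517/3638.5 = 0.142091…
%ΔIncome = (25240 − 34230)/[( 34230 + 25240)/2] = -8990/29735 = -0.302337…
E_income = (517/3638.5) / (-8990/29735) = -0.4699…
E_income < 0 ⇒ inferior good.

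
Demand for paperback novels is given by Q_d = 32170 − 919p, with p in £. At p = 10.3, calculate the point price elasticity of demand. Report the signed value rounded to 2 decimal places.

-0.42

dQ_d/dp = −919. At p = 10.3, Q_d = 32170 − 919(10.3) = 22704.3.
Ed = (dQ_d/dp)·(p/Q_d) = −919 × (10.3/22704.3) = -0.4169…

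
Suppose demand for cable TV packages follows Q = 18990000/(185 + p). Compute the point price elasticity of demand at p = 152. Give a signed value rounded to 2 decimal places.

dQ/dp = −18990000/(185 + p)² = -167.211. At p = 152, Q = 56350.1.
Ed = (dQ/dp)·(p/Q) = (-167.211) × (152/56350.1) = -0.4510…

-0.45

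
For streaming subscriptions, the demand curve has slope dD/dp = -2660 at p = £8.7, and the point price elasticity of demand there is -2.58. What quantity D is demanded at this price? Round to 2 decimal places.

Ed = (dD/dp)·(p/D) ⇒ D = (dD/dp)·p/Ed = (-2660)·8.7/(-2.58) = 8969.7674…

8969.77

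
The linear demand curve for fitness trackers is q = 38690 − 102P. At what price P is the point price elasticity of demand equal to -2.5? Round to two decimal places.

270.94

Ed = −102P/(38690 − 102P). Set this equal to -2.5:
102P = 2.5·(38690 − 102P) ⇒ 102P(1 + 2.5) = 2.5·38690
P = 2.5·38690 / (102·3.5) = 270.9383…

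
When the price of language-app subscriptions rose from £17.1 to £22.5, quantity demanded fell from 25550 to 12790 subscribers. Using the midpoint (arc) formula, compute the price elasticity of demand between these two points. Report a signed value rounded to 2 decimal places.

-2.44

%ΔQ = (12790 − 25550) / [(25550 + 12790)/2] = -12760/19170 = -0.665623…
%ΔP = (22.5 − 17.1) / [(17.1 + 22.5)/2] = 5.4/19.8 = 0.272727…
Arc Ed = %ΔQ / %ΔP = (-12760/19170) / (5.4/19.8) = -2.4406…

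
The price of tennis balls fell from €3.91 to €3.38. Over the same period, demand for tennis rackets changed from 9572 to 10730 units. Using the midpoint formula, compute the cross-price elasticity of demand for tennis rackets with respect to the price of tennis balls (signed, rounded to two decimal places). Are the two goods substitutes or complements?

-0.78; complements

%ΔQ_{tennis rackets} = (10730 − 9572)/avg = 1158/10151 = 0.114077…
%ΔP_{tennis balls} = (3.38 − 3.91)/avg = -0.53/3.645 = -0.145404…
E_cross = (1158/10151) / (-0.53/3.645) = -0.7845…
E_cross < 0 ⇒ the goods are complements.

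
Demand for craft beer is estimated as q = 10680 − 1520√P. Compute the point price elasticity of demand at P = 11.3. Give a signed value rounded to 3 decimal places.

dq/dP = −1520/(2√P) = -226.086. At P = 11.3, q = 5570.45.
Ed = (dq/dP)·(P/q) = (-226.086) × (11.3/5570.45) = -0.45863…

-0.459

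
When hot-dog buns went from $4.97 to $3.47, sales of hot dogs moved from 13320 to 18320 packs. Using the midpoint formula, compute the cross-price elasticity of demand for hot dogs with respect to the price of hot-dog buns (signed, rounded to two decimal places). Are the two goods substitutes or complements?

-0.89; complements

%ΔQ_{hot dogs} = (18320 − 13320)/avg = 5000/15820 = 0.316055…
%ΔP_{hot-dog buns} = (3.47 − 4.97)/avg = -1.5/4.22 = -0.355450…
E_cross = (5000/15820) / (-1.5/4.22) = -0.8891…
E_cross < 0 ⇒ the goods are complements.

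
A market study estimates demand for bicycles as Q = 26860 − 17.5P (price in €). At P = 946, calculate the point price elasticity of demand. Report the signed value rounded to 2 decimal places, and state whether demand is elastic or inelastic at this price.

-1.61; elastic

dQ/dP = −17.5. At P = 946, Q = 26860 − 17.5(946) = 10305.
Ed = (dQ/dP)·(P/Q) = −17.5 × (946/10305) = -1.6065…
|Ed| = 1.61 > 1, so demand is elastic.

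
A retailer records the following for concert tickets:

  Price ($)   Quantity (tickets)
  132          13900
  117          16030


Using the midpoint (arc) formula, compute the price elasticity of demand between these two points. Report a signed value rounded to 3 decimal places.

%ΔQ = (16030 − 13900) / [(13900 + 16030)/2] = 2130/14965 = 0.142332…
%ΔP = (117 − 132) / [(132 + 117)/2] = -15/124.5 = -0.120481…
Arc Ed = %ΔQ / %ΔP = (2130/14965) / (-15/124.5) = -1.18135…

-1.181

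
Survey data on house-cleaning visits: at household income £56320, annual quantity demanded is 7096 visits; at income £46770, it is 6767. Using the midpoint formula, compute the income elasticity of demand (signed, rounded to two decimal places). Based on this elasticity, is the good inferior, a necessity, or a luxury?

%ΔQ = (6767 − 7096)/[( 7096 + 6767)/2] = -329/6931.5 = -0.047464…
%ΔIncome = (46770 − 56320)/[( 56320 + 46770)/2] = -9550/51545 = -0.185275…
E_income = (-329/6931.5) / (-9550/51545) = 0.2561…
0 < E_income < 1 ⇒ normal good, necessity.

0.26; necessity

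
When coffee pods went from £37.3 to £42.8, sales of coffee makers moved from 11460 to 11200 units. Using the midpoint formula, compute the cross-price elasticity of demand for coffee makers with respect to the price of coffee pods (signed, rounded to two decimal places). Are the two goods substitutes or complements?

-0.17; complements

%ΔQ_{coffee makers} = (11200 − 11460)/avg = -260/11330 = -0.022947…
%ΔP_{coffee pods} = (42.8 − 37.3)/avg = 5.5/40.05 = 0.137328…
E_cross = (-260/11330) / (5.5/40.05) = -0.1671…
E_cross < 0 ⇒ the goods are complements.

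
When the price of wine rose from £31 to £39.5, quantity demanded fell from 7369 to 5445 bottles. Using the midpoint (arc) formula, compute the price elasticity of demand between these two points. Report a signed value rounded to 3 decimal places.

-1.245

%ΔQ = (5445 − 7369) / [(7369 + 5445)/2] = -1924/6407 = -0.300296…
%ΔP = (39.5 − 31) / [(31 + 39.5)/2] = 8.5/35.25 = 0.241134…
Arc Ed = %ΔQ / %ΔP = (-1924/6407) / (8.5/35.25) = -1.24534…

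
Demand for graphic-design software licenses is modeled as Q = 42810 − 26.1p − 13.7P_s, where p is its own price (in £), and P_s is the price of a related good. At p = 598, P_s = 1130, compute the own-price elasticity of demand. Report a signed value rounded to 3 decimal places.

-1.332

At the given values, Q = 42810 − 26.1(598) − 13.7(1130) = 11721.2.
∂Q/∂p = −26.1.
E = (-26.1) × (598/11721.2) = -1.33158…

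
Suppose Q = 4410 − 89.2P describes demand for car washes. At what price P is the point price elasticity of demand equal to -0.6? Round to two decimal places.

Ed = −89.2P/(4410 − 89.2P). Set this equal to -0.6:
89.2P = 0.6·(4410 − 89.2P) ⇒ 89.2P(1 + 0.6) = 0.6·4410
P = 0.6·4410 / (89.2·1.6) = 18.5397…

18.54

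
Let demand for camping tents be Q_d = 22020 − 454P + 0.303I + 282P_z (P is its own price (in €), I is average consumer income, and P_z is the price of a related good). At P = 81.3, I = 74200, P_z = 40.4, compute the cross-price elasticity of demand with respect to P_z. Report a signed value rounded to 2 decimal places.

At the given values, Q_d = 22020 − 454(81.3) + 0.303(74200) + 282(40.4) = 18985.2.
∂Q_d/∂P_z = 282.
E = (282) × (40.4/18985.2) = 0.6000…

0.60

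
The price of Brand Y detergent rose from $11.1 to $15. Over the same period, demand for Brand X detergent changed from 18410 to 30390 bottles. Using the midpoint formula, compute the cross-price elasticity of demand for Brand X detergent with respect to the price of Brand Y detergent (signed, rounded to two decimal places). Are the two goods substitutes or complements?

%ΔQ_{Brand X detergent} = (30390 − 18410)/avg = 11980/24400 = 0.490983…
%ΔP_{Brand Y detergent} = (15 − 11.1)/avg = 3.9/13.05 = 0.298850…
E_cross = (11980/24400) / (3.9/13.05) = 1.6429…
E_cross > 0 ⇒ the goods are substitutes.

1.64; substitutes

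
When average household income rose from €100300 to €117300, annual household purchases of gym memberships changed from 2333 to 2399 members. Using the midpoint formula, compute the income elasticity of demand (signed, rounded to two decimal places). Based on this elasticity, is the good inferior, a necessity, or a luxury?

0.18; necessity

%ΔQ = (2399 − 2333)/[( 2333 + 2399)/2] = 66/2366 = 0.027895…
%ΔIncome = (117300 − 100300)/[( 100300 + 117300)/2] = 17000/108800 = 0.15625
E_income = (66/2366) / (17000/108800) = 0.1785…
0 < E_income < 1 ⇒ normal good, necessity.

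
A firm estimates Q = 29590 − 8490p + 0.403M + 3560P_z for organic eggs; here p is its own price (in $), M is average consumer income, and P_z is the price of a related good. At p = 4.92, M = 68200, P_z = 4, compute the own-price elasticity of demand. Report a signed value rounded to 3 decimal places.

At the given values, Q = 29590 − 8490(4.92) + 0.403(68200) + 3560(4) = 29543.8.
∂Q/∂p = −8490.
E = (-8490) × (4.92/29543.8) = -1.41386…

-1.414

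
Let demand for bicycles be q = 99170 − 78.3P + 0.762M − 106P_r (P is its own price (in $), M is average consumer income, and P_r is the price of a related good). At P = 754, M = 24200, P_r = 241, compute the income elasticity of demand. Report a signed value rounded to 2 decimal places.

0.56

At the given values, q = 99170 − 78.3(754) + 0.762(24200) − 106(241) = 33026.2.
∂q/∂M = 0.762.
E = (0.762) × (24200/33026.2) = 0.5583…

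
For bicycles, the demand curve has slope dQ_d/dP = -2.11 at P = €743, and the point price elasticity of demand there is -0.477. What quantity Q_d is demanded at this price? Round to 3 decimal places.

3286.646

Ed = (dQ_d/dP)·(P/Q_d) ⇒ Q_d = (dQ_d/dP)·P/Ed = (-2.11)·743/(-0.477) = 3286.64570…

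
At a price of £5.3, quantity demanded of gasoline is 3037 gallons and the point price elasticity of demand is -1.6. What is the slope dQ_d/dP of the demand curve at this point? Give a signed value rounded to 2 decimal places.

-916.83

Ed = (dQ_d/dP)·(P/Q_d) ⇒ dQ_d/dP = Ed·Q_d/P = (-1.6)·3037/5.3 = -916.8301…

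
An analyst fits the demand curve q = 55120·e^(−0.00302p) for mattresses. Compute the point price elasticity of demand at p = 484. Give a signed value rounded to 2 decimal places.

dq/dp = −0.00302·q = -38.5937. At p = 484, q = 12779.4.
Ed = (dq/dp)·(p/q) = (-38.5937) × (484/12779.4) = -1.4616…

-1.46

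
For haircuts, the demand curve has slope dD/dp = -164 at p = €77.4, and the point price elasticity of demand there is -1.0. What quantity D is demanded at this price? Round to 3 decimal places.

Ed = (dD/dp)·(p/D) ⇒ D = (dD/dp)·p/Ed = (-164)·77.4/(-1.0) = 12693.6

12693.600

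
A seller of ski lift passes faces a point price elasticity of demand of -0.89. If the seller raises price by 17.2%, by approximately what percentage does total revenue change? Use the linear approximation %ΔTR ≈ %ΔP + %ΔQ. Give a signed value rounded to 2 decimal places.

%ΔQ ≈ Ed × %ΔP = (-0.89) × (+17.2%) = -15.3080%
%ΔTR ≈ %ΔP + %ΔQ = (+17.2%) + (-15.3080%) = +1.8920%

+1.89%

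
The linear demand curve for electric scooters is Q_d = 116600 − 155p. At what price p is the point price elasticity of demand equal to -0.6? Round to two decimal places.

282.10

Ed = −155p/(116600 − 155p). Set this equal to -0.6:
155p = 0.6·(116600 − 155p) ⇒ 155p(1 + 0.6) = 0.6·116600
p = 0.6·116600 / (155·1.6) = 282.0967…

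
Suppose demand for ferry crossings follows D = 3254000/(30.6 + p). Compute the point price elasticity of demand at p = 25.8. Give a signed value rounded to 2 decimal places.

dD/dp = −3254000/(30.6 + p)² = -1022.96. At p = 25.8, D = 57695.
Ed = (dD/dp)·(p/D) = (-1022.96) × (25.8/57695) = -0.4574…

-0.46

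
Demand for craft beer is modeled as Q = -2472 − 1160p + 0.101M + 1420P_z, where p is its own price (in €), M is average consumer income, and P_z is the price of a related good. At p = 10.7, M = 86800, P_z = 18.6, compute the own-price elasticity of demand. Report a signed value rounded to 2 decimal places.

At the given values, Q = -2472 − 1160(10.7) + 0.101(86800) + 1420(18.6) = 20294.8.
∂Q/∂p = −1160.
E = (-1160) × (10.7/20294.8) = -0.6115…

-0.61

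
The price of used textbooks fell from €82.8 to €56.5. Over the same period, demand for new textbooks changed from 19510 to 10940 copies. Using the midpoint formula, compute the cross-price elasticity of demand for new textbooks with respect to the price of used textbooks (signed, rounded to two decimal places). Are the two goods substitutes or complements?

%ΔQ_{new textbooks} = (10940 − 19510)/avg = -8570/15225 = -0.562889…
%ΔP_{used textbooks} = (56.5 − 82.8)/avg = -26.3/69.65 = -0.377602…
E_cross = (-8570/15225) / (-26.3/69.65) = 1.4906…
E_cross > 0 ⇒ the goods are substitutes.

1.49; substitutes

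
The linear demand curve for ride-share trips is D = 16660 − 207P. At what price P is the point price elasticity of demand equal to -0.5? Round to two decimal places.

Ed = −207P/(16660 − 207P). Set this equal to -0.5:
207P = 0.5·(16660 − 207P) ⇒ 207P(1 + 0.5) = 0.5·16660
P = 0.5·16660 / (207·1.5) = 26.8276…

26.83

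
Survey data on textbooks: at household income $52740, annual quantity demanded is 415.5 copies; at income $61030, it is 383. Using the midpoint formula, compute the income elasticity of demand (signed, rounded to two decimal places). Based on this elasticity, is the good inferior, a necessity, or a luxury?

%ΔQ = (383 − 415.5)/[( 415.5 + 383)/2] = -32.5/399.25 = -0.081402…
%ΔIncome = (61030 − 52740)/[( 52740 + 61030)/2] = 8290/56885 = 0.145732…
E_income = (-32.5/399.25) / (8290/56885) = -0.5585…
E_income < 0 ⇒ inferior good.

-0.56; inferior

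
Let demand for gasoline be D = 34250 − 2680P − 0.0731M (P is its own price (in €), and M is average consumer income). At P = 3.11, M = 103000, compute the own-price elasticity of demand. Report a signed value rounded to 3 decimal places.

-0.453

At the given values, D = 34250 − 2680(3.11) − 0.0731(103000) = 18385.9.
∂D/∂P = −2680.
E = (-2680) × (3.11/18385.9) = -0.45332…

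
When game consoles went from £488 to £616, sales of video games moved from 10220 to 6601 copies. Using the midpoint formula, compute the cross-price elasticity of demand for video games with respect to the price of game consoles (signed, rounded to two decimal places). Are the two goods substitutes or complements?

-1.86; complements

%ΔQ_{video games} = (6601 − 10220)/avg = -3619/8410.5 = -0.430295…
%ΔP_{game consoles} = (616 − 488)/avg = 128/552 = 0.231884…
E_cross = (-3619/8410.5) / (128/552) = -1.8556…
E_cross < 0 ⇒ the goods are complements.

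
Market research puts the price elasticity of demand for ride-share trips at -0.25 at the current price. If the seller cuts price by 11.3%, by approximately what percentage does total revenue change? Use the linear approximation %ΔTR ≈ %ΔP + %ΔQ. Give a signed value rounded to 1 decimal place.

%ΔQ ≈ Ed × %ΔP = (-0.25) × (-11.3%) = +2.8250%
%ΔTR ≈ %ΔP + %ΔQ = (-11.3%) + (+2.8250%) = -8.4750%

-8.5%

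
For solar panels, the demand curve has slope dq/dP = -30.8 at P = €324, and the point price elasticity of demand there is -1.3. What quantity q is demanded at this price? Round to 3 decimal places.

Ed = (dq/dP)·(P/q) ⇒ q = (dq/dP)·P/Ed = (-30.8)·324/(-1.3) = 7676.30769…

7676.308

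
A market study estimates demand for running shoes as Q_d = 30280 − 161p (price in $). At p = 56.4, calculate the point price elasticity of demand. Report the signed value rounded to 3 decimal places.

-0.428

dQ_d/dp = −161. At p = 56.4, Q_d = 30280 − 161(56.4) = 21199.6.
Ed = (dQ_d/dp)·(p/Q_d) = −161 × (56.4/21199.6) = -0.42832…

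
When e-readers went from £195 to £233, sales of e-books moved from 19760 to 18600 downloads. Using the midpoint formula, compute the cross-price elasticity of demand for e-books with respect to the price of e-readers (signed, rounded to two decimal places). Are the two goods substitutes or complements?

-0.34; complements

%ΔQ_{e-books} = (18600 − 19760)/avg = -1160/19180 = -0.060479…
%ΔP_{e-readers} = (233 − 195)/avg = 38/214 = 0.177570…
E_cross = (-1160/19180) / (38/214) = -0.3405…
E_cross < 0 ⇒ the goods are complements.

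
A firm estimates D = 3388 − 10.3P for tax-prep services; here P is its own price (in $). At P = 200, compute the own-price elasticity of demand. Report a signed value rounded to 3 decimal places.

At the given values, D = 3388 − 10.3(200) = 1328.
∂D/∂P = −10.3.
E = (-10.3) × (200/1328) = -1.55120…

-1.551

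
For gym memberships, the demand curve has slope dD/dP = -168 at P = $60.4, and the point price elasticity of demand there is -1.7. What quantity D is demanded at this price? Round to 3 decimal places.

Ed = (dD/dP)·(P/D) ⇒ D = (dD/dP)·P/Ed = (-168)·60.4/(-1.7) = 5968.94117…

5968.941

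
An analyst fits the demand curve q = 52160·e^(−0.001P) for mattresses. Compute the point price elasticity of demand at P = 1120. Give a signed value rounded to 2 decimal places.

-1.12

dq/dP = −0.001·q = -17.0188. At P = 1120, q = 17018.8.
Ed = (dq/dP)·(P/q) = (-17.0188) × (1120/17018.8) = -1.12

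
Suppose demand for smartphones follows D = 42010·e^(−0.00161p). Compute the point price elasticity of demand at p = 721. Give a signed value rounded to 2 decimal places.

-1.16

dD/dp = −0.00161·D = -21.1858. At p = 721, D = 13158.9.
Ed = (dD/dp)·(p/D) = (-21.1858) × (721/13158.9) = -1.1608…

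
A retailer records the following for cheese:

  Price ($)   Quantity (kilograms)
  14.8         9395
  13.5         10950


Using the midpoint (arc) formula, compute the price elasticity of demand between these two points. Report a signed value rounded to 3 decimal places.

%ΔQ = (10950 − 9395) / [(9395 + 10950)/2] = 1555/10172.5 = 0.152863…
%ΔP = (13.5 − 14.8) / [(14.8 + 13.5)/2] = -1.3/14.15 = -0.091872…
Arc Ed = %ΔQ / %ΔP = (1555/10172.5) / (-1.3/14.15) = -1.66385…

-1.664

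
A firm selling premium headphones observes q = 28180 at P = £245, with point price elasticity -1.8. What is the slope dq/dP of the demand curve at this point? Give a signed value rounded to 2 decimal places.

Ed = (dq/dP)·(P/q) ⇒ dq/dP = Ed·q/P = (-1.8)·28180/245 = -207.0367…

-207.04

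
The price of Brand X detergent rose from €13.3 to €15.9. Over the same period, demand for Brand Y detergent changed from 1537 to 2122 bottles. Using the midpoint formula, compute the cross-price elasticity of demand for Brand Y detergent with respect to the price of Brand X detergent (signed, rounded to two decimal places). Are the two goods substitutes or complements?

1.80; substitutes

%ΔQ_{Brand Y detergent} = (2122 − 1537)/avg = 585/1829.5 = 0.319759…
%ΔP_{Brand X detergent} = (15.9 − 13.3)/avg = 2.6/14.6 = 0.178082…
E_cross = (585/1829.5) / (2.6/14.6) = 1.7955…
E_cross > 0 ⇒ the goods are substitutes.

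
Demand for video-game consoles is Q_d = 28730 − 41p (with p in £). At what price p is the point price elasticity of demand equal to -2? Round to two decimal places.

467.15

Ed = −41p/(28730 − 41p). Set this equal to -2:
41p = 2·(28730 − 41p) ⇒ 41p(1 + 2) = 2·28730
p = 2·28730 / (41·3) = 467.1544…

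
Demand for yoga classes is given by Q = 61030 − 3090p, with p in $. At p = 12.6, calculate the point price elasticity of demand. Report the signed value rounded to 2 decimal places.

dQ/dp = −3090. At p = 12.6, Q = 61030 − 3090(12.6) = 22096.
Ed = (dQ/dp)·(p/Q) = −3090 × (12.6/22096) = -1.7620…

-1.76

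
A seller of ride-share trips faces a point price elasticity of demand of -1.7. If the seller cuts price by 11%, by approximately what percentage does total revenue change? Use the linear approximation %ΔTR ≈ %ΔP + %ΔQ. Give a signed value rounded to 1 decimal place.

%ΔQ ≈ Ed × %ΔP = (-1.7) × (-11%) = +18.7000%
%ΔTR ≈ %ΔP + %ΔQ = (-11%) + (+18.7000%) = +7.7000%

+7.7%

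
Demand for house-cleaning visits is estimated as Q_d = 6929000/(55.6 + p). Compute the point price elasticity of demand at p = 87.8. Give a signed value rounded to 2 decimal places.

dQ_d/dp = −6929000/(55.6 + p)² = -336.955. At p = 87.8, Q_d = 48319.4.
Ed = (dQ_d/dp)·(p/Q_d) = (-336.955) × (87.8/48319.4) = -0.6122…

-0.61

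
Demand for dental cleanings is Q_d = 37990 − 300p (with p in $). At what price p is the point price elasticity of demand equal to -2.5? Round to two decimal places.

90.45

Ed = −300p/(37990 − 300p). Set this equal to -2.5:
300p = 2.5·(37990 − 300p) ⇒ 300p(1 + 2.5) = 2.5·37990
p = 2.5·37990 / (300·3.5) = 90.4523…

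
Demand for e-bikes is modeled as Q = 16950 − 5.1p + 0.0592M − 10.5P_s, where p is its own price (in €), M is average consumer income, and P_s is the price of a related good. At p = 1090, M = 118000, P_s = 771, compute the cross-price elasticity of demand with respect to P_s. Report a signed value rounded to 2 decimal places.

-0.79

At the given values, Q = 16950 − 5.1(1090) + 0.0592(118000) − 10.5(771) = 10281.1.
∂Q/∂P_s = -10.5.
E = (-10.5) × (771/10281.1) = -0.7874…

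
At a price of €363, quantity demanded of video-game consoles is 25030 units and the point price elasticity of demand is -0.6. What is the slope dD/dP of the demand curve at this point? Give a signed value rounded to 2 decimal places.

Ed = (dD/dP)·(P/D) ⇒ dD/dP = Ed·D/P = (-0.6)·25030/363 = -41.3719…

-41.37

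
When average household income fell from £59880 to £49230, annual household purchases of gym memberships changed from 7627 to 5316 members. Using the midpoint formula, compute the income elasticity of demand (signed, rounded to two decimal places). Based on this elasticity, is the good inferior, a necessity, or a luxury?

%ΔQ = (5316 − 7627)/[( 7627 + 5316)/2] = -2311/6471.5 = -0.357104…
%ΔIncome = (49230 − 59880)/[( 59880 + 49230)/2] = -10650/54555 = -0.195215…
E_income = (-2311/6471.5) / (-10650/54555) = 1.8292…
E_income > 1 ⇒ normal good, luxury.

1.83; luxury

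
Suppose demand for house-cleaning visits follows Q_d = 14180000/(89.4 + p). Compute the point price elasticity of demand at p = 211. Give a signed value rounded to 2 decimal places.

dQ_d/dp = −14180000/(89.4 + p)² = -157.136. At p = 211, Q_d = 47203.7.
Ed = (dQ_d/dp)·(p/Q_d) = (-157.136) × (211/47203.7) = -0.7023…

-0.70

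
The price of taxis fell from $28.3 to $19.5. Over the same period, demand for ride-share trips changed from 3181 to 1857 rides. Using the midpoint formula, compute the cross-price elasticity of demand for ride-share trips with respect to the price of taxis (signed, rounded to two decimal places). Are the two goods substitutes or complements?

%ΔQ_{ride-share trips} = (1857 − 3181)/avg = -1324/2519 = -0.525605…
%ΔP_{taxis} = (19.5 − 28.3)/avg = -8.8/23.9 = -0.368200…
E_cross = (-1324/2519) / (-8.8/23.9) = 1.4274…
E_cross > 0 ⇒ the goods are substitutes.

1.43; substitutes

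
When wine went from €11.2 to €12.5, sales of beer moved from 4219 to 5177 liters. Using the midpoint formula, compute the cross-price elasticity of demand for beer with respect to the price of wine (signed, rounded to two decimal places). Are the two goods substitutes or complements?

%ΔQ_{beer} = (5177 − 4219)/avg = 958/4698 = 0.203916…
%ΔP_{wine} = (12.5 − 11.2)/avg = 1.3/11.85 = 0.109704…
E_cross = (958/4698) / (1.3/11.85) = 1.8587…
E_cross > 0 ⇒ the goods are substitutes.

1.86; substitutes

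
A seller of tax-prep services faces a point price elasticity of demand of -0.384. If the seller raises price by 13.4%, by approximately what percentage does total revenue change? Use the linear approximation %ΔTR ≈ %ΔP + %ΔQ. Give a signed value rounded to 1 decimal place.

+8.3%

%ΔQ ≈ Ed × %ΔP = (-0.384) × (+13.4%) = -5.1456%
%ΔTR ≈ %ΔP + %ΔQ = (+13.4%) + (-5.1456%) = +8.2544%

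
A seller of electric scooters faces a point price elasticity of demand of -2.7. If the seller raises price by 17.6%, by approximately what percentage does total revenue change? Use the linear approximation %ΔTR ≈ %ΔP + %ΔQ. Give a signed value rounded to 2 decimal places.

-29.92%

%ΔQ ≈ Ed × %ΔP = (-2.7) × (+17.6%) = -47.5200%
%ΔTR ≈ %ΔP + %ΔQ = (+17.6%) + (-47.5200%) = -29.9200%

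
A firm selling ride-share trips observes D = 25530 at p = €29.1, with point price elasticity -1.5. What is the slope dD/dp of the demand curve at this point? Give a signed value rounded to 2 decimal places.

-1315.98

Ed = (dD/dp)·(p/D) ⇒ dD/dp = Ed·D/p = (-1.5)·25530/29.1 = -1315.9793…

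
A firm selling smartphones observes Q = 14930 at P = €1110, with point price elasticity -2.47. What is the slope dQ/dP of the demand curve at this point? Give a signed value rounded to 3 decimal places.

Ed = (dQ/dP)·(P/Q) ⇒ dQ/dP = Ed·Q/P = (-2.47)·14930/1110 = -33.22261…

-33.223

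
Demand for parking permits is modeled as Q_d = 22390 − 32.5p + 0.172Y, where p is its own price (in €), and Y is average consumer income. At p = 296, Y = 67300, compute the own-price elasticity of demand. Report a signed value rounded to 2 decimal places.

-0.40

At the given values, Q_d = 22390 − 32.5(296) + 0.172(67300) = 24345.6.
∂Q_d/∂p = −32.5.
E = (-32.5) × (296/24345.6) = -0.3951…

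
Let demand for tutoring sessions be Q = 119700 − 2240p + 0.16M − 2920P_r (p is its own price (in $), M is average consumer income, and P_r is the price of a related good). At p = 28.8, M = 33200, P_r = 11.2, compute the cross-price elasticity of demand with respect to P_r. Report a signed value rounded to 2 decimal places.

-1.18

At the given values, Q = 119700 − 2240(28.8) + 0.16(33200) − 2920(11.2) = 27796.
∂Q/∂P_r = -2920.
E = (-2920) × (11.2/27796) = -1.1765…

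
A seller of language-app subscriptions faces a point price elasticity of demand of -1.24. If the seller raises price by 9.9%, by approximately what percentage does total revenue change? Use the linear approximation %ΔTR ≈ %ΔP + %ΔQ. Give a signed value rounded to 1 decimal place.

%ΔQ ≈ Ed × %ΔP = (-1.24) × (+9.9%) = -12.2760%
%ΔTR ≈ %ΔP + %ΔQ = (+9.9%) + (-12.2760%) = -2.3760%

-2.4%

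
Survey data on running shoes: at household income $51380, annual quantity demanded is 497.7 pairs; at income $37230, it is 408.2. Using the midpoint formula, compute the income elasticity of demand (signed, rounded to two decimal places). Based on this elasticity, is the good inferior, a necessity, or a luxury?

%ΔQ = (408.2 − 497.7)/[( 497.7 + 408.2)/2] = -89.5/452.95 = -0.197593…
%ΔIncome = (37230 − 51380)/[( 51380 + 37230)/2] = -14150/44305 = -0.319377…
E_income = (-89.5/452.95) / (-14150/44305) = 0.6186…
0 < E_income < 1 ⇒ normal good, necessity.

0.62; necessity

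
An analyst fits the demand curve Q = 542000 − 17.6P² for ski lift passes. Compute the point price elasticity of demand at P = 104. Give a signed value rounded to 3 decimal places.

-1.083

dQ/dP = −2·17.6·P = -3660.8. At P = 104, Q = 351638.4.
Ed = (dQ/dP)·(P/Q) = (-3660.8) × (104/351638.4) = -1.08271…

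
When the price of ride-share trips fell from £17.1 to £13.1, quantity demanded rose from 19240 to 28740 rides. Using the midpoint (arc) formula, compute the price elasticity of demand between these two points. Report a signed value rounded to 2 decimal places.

-1.49

%ΔQ = (28740 − 19240) / [(19240 + 28740)/2] = 9500/23990 = 0.395998…
%ΔP = (13.1 − 17.1) / [(17.1 + 13.1)/2] = -4/15.1 = -0.264900…
Arc Ed = %ΔQ / %ΔP = (9500/23990) / (-4/15.1) = -1.4948…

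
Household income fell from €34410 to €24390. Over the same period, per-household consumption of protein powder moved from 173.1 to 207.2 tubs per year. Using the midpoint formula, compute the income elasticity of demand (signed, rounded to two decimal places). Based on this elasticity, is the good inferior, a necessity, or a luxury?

-0.53; inferior

%ΔQ = (207.2 − 173.1)/[( 173.1 + 207.2)/2] = 34.1/190.15 = 0.179332…
%ΔIncome = (24390 − 34410)/[( 34410 + 24390)/2] = -10020/29400 = -0.340816…
E_income = (34.1/190.15) / (-10020/29400) = -0.5261…
E_income < 0 ⇒ inferior good.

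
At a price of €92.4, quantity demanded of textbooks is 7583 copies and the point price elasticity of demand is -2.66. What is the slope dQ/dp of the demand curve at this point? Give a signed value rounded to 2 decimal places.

-218.30

Ed = (dQ/dp)·(p/Q) ⇒ dQ/dp = Ed·Q/p = (-2.66)·7583/92.4 = -218.2984…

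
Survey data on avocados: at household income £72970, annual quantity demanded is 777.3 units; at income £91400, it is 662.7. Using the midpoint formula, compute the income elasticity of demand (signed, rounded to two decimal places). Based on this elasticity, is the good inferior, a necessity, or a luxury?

-0.71; inferior

%ΔQ = (662.7 − 777.3)/[( 777.3 + 662.7)/2] = -114.6/720 = -0.159166…
%ΔIncome = (91400 − 72970)/[( 72970 + 91400)/2] = 18430/82185 = 0.224250…
E_income = (-114.6/720) / (18430/82185) = -0.7097…
E_income < 0 ⇒ inferior good.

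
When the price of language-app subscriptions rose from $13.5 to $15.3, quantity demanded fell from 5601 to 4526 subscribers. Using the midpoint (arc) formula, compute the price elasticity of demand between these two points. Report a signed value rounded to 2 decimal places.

-1.70

%ΔQ = (4526 − 5601) / [(5601 + 4526)/2] = -1075/5063.5 = -0.212303…
%ΔP = (15.3 − 13.5) / [(13.5 + 15.3)/2] = 1.8/14.4 = 0.125
Arc Ed = %ΔQ / %ΔP = (-1075/5063.5) / (1.8/14.4) = -1.6984…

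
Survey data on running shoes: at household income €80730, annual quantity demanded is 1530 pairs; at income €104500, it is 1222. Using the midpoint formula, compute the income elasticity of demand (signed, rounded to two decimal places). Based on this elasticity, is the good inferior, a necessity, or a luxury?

%ΔQ = (1222 − 1530)/[( 1530 + 1222)/2] = -308/1376 = -0.223837…
%ΔIncome = (104500 − 80730)/[( 80730 + 104500)/2] = 23770/92615 = 0.256653…
E_income = (-308/1376) / (23770/92615) = -0.8721…
E_income < 0 ⇒ inferior good.

-0.87; inferior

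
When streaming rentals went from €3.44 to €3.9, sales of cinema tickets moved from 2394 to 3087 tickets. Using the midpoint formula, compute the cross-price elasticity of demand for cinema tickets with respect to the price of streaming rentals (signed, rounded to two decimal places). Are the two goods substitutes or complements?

2.02; substitutes

%ΔQ_{cinema tickets} = (3087 − 2394)/avg = 693/2740.5 = 0.252873…
%ΔP_{streaming rentals} = (3.9 − 3.44)/avg = 0.46/3.67 = 0.125340…
E_cross = (693/2740.5) / (0.46/3.67) = 2.0174…
E_cross > 0 ⇒ the goods are substitutes.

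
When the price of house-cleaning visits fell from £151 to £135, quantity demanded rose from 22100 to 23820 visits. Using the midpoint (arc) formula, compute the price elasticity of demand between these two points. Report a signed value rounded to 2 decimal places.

-0.67

%ΔQ = (23820 − 22100) / [(22100 + 23820)/2] = 1720/22960 = 0.074912…
%ΔP = (135 − 151) / [(151 + 135)/2] = -16/143 = -0.111888…
Arc Ed = %ΔQ / %ΔP = (1720/22960) / (-16/143) = -0.6695…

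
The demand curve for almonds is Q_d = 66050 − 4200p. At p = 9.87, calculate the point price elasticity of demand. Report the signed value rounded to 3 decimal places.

-1.685

dQ_d/dp = −4200. At p = 9.87, Q_d = 66050 − 4200(9.87) = 24596.
Ed = (dQ_d/dp)·(p/Q_d) = −4200 × (9.87/24596) = -1.68539…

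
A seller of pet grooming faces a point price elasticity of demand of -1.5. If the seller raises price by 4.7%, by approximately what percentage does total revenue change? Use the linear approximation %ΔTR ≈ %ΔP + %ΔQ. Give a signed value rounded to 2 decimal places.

%ΔQ ≈ Ed × %ΔP = (-1.5) × (+4.7%) = -7.0500%
%ΔTR ≈ %ΔP + %ΔQ = (+4.7%) + (-7.0500%) = -2.3500%

-2.35%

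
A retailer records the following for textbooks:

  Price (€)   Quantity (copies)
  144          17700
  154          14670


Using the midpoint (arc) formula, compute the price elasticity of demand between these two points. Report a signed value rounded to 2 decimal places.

%ΔQ = (14670 − 17700) / [(17700 + 14670)/2] = -3030/16185 = -0.187210…
%ΔP = (154 − 144) / [(144 + 154)/2] = 10/149 = 0.067114…
Arc Ed = %ΔQ / %ΔP = (-3030/16185) / (10/149) = -2.7894…

-2.79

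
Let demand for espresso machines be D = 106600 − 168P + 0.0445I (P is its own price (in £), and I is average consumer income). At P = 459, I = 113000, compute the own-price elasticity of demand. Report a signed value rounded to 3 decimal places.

At the given values, D = 106600 − 168(459) + 0.0445(113000) = 34516.5.
∂D/∂P = −168.
E = (-168) × (459/34516.5) = -2.23406…

-2.234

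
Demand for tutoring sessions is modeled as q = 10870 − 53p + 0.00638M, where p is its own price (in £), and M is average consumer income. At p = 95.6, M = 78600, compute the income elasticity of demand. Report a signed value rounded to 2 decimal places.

0.08

At the given values, q = 10870 − 53(95.6) + 0.00638(78600) = 6304.668.
∂q/∂M = 0.00638.
E = (0.00638) × (78600/6304.668) = 0.0795…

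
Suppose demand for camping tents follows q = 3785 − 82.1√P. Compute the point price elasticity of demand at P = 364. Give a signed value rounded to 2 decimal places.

dq/dP = −82.1/(2√P) = -2.1516. At P = 364, q = 2218.63.
Ed = (dq/dP)·(P/q) = (-2.1516) × (364/2218.63) = -0.3530…

-0.35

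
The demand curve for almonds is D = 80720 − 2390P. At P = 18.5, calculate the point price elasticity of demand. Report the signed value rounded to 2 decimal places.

-1.21

dD/dP = −2390. At P = 18.5, D = 80720 − 2390(18.5) = 36505.
Ed = (dD/dP)·(P/D) = −2390 × (18.5/36505) = -1.2112…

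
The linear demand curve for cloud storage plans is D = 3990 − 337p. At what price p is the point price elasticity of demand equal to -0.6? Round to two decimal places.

4.44

Ed = −337p/(3990 − 337p). Set this equal to -0.6:
337p = 0.6·(3990 − 337p) ⇒ 337p(1 + 0.6) = 0.6·3990
p = 0.6·3990 / (337·1.6) = 4.4399…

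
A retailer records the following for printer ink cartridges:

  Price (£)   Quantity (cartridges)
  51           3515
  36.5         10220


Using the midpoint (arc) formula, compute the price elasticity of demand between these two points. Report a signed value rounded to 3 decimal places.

-2.946

%ΔQ = (10220 − 3515) / [(3515 + 10220)/2] = 6705/6867.5 = 0.976337…
%ΔP = (36.5 − 51) / [(51 + 36.5)/2] = -14.5/43.75 = -0.331428…
Arc Ed = %ΔQ / %ΔP = (6705/6867.5) / (-14.5/43.75) = -2.94584…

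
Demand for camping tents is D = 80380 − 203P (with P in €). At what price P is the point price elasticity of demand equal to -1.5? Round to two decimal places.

Ed = −203P/(80380 − 203P). Set this equal to -1.5:
203P = 1.5·(80380 − 203P) ⇒ 203P(1 + 1.5) = 1.5·80380
P = 1.5·80380 / (203·2.5) = 237.5763…

237.58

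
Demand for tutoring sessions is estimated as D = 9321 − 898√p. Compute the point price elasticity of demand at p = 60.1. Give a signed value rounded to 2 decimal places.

dD/dp = −898/(2√p) = -57.9174. At p = 60.1, D = 2359.33.
Ed = (dD/dp)·(p/D) = (-57.9174) × (60.1/2359.33) = -1.4753…

-1.48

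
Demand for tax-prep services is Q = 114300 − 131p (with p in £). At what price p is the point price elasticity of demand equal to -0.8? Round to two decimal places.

Ed = −131p/(114300 − 131p). Set this equal to -0.8:
131p = 0.8·(114300 − 131p) ⇒ 131p(1 + 0.8) = 0.8·114300
p = 0.8·114300 / (131·1.8) = 387.7862…

387.79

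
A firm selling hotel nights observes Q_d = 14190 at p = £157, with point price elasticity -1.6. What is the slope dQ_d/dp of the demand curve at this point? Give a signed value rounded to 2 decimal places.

Ed = (dQ_d/dp)·(p/Q_d) ⇒ dQ_d/dp = Ed·Q_d/p = (-1.6)·14190/157 = -144.6114…

-144.61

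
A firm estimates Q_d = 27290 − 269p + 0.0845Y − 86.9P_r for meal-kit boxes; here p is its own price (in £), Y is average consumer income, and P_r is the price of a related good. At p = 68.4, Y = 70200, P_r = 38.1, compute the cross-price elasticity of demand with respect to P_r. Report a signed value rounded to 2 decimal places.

At the given values, Q_d = 27290 − 269(68.4) + 0.0845(70200) − 86.9(38.1) = 11511.41.
∂Q_d/∂P_r = -86.9.
E = (-86.9) × (38.1/11511.41) = -0.2876…

-0.29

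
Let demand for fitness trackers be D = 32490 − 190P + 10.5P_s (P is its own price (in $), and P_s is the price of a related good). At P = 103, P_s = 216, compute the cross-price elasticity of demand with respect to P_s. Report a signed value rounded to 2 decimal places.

0.15

At the given values, D = 32490 − 190(103) + 10.5(216) = 15188.
∂D/∂P_s = 10.5.
E = (10.5) × (216/15188) = 0.1493…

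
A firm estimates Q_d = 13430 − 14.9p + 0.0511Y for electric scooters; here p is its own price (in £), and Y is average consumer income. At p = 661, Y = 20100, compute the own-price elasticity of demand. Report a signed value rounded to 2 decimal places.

At the given values, Q_d = 13430 − 14.9(661) + 0.0511(20100) = 4608.21.
∂Q_d/∂p = −14.9.
E = (-14.9) × (661/4608.21) = -2.1372…

-2.14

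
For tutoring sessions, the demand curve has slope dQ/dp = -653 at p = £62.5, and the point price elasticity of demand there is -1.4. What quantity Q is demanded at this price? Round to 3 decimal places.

Ed = (dQ/dp)·(p/Q) ⇒ Q = (dQ/dp)·p/Ed = (-653)·62.5/(-1.4) = 29151.78571…

29151.786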